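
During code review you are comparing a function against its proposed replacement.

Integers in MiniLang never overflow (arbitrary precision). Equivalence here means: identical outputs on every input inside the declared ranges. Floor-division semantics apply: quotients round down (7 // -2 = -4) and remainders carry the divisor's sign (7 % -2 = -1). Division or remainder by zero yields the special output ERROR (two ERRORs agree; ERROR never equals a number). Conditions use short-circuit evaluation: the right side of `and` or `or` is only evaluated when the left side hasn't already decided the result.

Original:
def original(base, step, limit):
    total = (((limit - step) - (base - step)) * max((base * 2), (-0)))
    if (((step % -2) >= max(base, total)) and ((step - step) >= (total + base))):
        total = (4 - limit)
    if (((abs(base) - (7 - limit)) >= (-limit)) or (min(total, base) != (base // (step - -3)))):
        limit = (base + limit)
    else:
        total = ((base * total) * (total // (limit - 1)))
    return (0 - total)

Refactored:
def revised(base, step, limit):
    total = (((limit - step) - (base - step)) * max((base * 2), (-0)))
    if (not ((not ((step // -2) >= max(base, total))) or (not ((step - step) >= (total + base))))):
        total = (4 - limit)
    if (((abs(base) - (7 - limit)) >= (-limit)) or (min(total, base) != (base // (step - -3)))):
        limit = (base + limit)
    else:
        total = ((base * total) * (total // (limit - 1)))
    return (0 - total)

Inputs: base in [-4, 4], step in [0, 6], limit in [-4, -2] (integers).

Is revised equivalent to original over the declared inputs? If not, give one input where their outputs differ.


base=-4, step=2, limit=-4 yields -8 from original but 0 from revised.
verdict: not equivalent; witness: base=-4, step=2, limit=-4


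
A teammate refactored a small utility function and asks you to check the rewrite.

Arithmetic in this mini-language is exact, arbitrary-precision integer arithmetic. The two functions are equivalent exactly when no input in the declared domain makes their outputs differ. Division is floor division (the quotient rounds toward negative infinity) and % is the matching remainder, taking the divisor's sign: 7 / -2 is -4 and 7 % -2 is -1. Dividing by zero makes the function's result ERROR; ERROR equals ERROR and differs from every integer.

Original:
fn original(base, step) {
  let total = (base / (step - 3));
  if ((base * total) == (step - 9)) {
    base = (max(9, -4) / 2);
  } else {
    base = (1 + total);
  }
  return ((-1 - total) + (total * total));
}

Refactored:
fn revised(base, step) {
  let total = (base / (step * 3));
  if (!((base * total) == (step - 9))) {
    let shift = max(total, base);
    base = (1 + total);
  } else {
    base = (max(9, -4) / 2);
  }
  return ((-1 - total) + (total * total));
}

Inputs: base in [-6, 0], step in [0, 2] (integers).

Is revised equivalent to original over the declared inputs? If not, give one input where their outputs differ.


Input base=-6, step=0: 1 from original versus ERROR from revised.
verdict: not equivalent; witness: base=-6, step=0


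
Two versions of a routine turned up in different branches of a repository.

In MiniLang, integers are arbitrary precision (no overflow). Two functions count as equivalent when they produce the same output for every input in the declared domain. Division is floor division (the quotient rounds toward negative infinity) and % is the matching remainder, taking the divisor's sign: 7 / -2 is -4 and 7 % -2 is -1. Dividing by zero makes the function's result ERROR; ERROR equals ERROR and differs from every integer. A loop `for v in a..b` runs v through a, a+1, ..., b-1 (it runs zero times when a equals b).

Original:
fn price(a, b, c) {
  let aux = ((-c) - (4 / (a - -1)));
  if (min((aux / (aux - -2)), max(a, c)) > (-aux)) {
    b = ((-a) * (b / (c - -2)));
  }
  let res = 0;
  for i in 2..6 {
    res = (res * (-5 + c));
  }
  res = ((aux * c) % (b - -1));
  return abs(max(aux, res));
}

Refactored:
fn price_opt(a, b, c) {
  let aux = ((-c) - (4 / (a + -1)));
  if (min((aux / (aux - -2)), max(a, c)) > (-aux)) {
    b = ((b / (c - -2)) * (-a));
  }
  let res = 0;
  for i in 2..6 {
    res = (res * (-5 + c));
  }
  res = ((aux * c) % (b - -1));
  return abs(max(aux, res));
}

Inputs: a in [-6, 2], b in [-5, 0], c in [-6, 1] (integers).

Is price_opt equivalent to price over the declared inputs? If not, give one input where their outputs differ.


a=-4, b=-5, c=-6 yields 8 from price but 7 from price_opt.
verdict: not equivalent; witness: a=-4, b=-5, c=-6


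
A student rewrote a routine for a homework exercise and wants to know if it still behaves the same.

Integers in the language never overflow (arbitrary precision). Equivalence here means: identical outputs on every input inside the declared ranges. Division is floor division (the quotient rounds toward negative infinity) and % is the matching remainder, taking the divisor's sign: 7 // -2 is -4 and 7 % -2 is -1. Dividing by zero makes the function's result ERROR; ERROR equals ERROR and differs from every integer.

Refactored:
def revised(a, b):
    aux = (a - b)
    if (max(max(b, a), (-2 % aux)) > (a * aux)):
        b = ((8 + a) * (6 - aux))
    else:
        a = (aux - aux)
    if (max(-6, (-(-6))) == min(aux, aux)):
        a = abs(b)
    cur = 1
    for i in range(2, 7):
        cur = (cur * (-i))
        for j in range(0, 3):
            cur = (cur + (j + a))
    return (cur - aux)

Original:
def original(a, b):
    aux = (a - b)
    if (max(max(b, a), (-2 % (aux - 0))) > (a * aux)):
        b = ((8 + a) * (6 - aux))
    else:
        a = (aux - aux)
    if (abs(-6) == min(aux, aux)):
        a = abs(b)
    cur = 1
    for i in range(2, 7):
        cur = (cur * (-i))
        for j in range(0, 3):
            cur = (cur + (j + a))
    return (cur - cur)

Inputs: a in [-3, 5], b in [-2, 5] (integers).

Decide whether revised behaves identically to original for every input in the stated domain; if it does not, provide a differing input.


Try a=-3, b=-2.
original: aux becomes -1; next (max(max(b, a), (-2 % (aux - 0))) > (a * aux)) evaluates to false; next a becomes 0; next (abs(-6) == min(aux, aux)) evaluates to false; next cur becomes 1; next at i=2:; next cur becomes -2; next at j=0:; next cur becomes -2; next at j=1:; next cur becomes -1; next at j=2:; next cur becomes 1; next at i=3:; next cur becomes -3; next at j=0:; next cur becomes -3; next at j=1:; next cur becomes -2; next at j=2:; next cur becomes 0; next at i=4:; next cur becomes 0; next at j=0:; next cur becomes 0; next at j=1:; next cur becomes 1; next at j=2:; next cur becomes 3; next at i=5:; next cur becomes -15; next at j=0:; next cur becomes -15; next at j=1:; next cur becomes -14; next at j=2:; next cur becomes -12; next at i=6:; next cur becomes 72; next at j=0:; next cur becomes 72; next at j=1:; next cur becomes 73; next at j=2:; next cur becomes 75; next final value 0
revised: aux becomes -1; next (max(max(b, a), (-2 % aux)) > (a * aux)) evaluates to false; next a becomes 0; next (max(-6, (-(-6))) == min(aux, aux)) evaluates to false; next cur becomes 1; next at i=2:; next cur becomes -2; next at j=0:; next cur becomes -2; next at j=1:; next cur becomes -1; next at j=2:; next cur becomes 1; next at i=3:; next cur becomes -3; next at j=0:; next cur becomes -3; next at j=1:; next cur becomes -2; next at j=2:; next cur becomes 0; next at i=4:; next cur becomes 0; next at j=0:; next cur becomes 0; next at j=1:; next cur becomes 1; next at j=2:; next cur becomes 3; next at i=5:; next cur becomes -15; next at j=0:; next cur becomes -15; next at j=1:; next cur becomes -14; next at j=2:; next cur becomes -12; next at i=6:; next cur becomes 72; next at j=0:; next cur becomes 72; next at j=1:; next cur becomes 73; next at j=2:; next cur becomes 75; next final value 76
0 against 76: the behavior changed.
verdict: not equivalent; witness: a=-3, b=-2


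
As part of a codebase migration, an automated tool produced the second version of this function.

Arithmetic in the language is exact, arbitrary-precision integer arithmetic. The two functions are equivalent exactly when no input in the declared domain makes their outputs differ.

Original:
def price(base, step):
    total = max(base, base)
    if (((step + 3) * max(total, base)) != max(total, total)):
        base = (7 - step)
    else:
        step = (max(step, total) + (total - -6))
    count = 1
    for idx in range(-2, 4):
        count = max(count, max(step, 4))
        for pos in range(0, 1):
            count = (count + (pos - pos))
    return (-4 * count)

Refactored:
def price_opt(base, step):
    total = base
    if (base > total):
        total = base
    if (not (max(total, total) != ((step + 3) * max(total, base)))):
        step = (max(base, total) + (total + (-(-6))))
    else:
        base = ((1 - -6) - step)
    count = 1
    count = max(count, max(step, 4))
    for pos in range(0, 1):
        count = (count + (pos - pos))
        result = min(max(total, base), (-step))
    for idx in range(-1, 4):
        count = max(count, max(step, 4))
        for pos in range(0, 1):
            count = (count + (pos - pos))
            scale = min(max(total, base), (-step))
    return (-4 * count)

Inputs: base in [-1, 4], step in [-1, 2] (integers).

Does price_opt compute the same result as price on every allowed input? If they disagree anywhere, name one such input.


Not equivalent: base=0, step=1 separates them (-28 vs -24).
price: total = 0; (((step + 3) * max(total, base)) != max(total, total)) -> false; step = 7; count = 1; [idx=-2]; count = 7; [pos=0]; count = 7; [idx=-1]; count = 7; [pos=0]; count = 7; [idx=0]; count = 7; [pos=0]; count = 7; [idx=1]; count = 7; [pos=0]; count = 7; [idx=2]; count = 7; [pos=0]; count = 7; [idx=3]; count = 7; [pos=0]; count = 7; return -28
price_opt: total = 0; (base > total) -> false; (not (max(total, total) != ((step + 3) * max(total, base)))) -> true; step = 6; count = 1; count = 6; [pos=0]; count = 6; result = -6; [idx=-1]; count = 6; [pos=0]; count = 6; scale = -6; [idx=0]; count = 6; [pos=0]; count = 6; scale = -6; [idx=1]; count = 6; [pos=0]; count = 6; scale = -6; [idx=2]; count = 6; [pos=0]; count = 6; scale = -6; [idx=3]; count = 6; [pos=0]; count = 6; scale = -6; return -24
verdict: not equivalent; witness: base=0, step=1


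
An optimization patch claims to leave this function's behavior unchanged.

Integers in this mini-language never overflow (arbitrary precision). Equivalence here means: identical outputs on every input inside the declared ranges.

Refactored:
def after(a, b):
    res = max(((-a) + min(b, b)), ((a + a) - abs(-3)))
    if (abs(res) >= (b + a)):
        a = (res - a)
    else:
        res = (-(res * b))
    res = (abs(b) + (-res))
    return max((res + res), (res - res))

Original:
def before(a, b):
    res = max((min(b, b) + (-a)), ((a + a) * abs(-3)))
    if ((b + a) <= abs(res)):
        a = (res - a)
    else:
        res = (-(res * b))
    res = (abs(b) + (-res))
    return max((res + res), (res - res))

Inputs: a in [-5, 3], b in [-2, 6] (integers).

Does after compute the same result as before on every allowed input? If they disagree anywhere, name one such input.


Run the pair on a=0, b=-2.
before: res becomes 0; next ((b + a) <= abs(res)) evaluates to true; next a becomes 0; next res becomes 2; next final value 4
after: res becomes -2; next (abs(res) >= (b + a)) evaluates to true; next a becomes -2; next res becomes 4; next final value 8
4 against 8: the behavior changed.
verdict: not equivalent; witness: a=0, b=-2


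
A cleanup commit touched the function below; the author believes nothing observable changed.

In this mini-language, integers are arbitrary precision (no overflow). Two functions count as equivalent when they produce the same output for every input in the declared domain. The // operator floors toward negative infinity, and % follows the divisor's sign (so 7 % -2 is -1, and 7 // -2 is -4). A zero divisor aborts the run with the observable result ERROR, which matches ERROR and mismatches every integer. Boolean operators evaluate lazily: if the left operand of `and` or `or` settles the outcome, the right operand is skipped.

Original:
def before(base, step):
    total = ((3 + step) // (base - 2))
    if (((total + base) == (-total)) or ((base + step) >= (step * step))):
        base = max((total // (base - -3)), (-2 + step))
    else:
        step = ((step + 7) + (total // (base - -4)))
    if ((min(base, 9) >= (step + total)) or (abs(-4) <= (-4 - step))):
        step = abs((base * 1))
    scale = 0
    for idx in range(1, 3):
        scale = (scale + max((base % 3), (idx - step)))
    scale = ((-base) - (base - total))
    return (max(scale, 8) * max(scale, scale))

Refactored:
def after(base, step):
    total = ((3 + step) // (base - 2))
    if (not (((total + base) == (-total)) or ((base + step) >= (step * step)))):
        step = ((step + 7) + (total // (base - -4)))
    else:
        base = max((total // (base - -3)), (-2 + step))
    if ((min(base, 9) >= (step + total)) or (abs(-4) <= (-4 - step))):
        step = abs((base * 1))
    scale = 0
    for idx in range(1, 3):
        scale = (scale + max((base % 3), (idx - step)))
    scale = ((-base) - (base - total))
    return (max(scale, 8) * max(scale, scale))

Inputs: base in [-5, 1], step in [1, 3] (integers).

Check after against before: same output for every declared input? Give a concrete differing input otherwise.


Although boolean connective usage differs, 21/21 inputs agree.
verdict: equivalent


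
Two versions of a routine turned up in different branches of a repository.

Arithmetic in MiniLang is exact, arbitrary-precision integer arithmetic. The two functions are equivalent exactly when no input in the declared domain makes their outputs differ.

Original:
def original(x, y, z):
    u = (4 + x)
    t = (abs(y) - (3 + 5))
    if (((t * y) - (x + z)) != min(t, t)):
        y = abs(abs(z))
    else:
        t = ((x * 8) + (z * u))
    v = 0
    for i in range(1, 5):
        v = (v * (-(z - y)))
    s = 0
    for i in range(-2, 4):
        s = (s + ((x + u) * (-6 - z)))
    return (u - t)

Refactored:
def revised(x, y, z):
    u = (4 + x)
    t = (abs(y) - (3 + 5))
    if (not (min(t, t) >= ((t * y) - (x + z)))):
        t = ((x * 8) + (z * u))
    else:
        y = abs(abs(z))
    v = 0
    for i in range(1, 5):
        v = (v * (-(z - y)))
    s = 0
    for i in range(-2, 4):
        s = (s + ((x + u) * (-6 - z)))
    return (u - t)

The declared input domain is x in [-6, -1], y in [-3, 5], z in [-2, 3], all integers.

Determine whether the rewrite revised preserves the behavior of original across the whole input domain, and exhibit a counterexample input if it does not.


Try x=-6, y=-3, z=-2.
original: u := -2 | t := -5 | (((t * y) - (x + z)) != min(t, t)): true | y := 2 | v := 0 | iter i=1: | v := 0 | iter i=2: | v := 0 | iter i=3: | v := 0 | iter i=4: | v := 0 | s := 0 | iter i=-2: | s := 32 | iter i=-1: | s := 64 | iter i=0: | s := 96 | iter i=1: | s := 128 | iter i=2: | s := 160 | iter i=3: | s := 192 | result 3
revised: u := -2 | t := -5 | (not (min(t, t) >= ((t * y) - (x + z)))): true | t := -44 | v := 0 | iter i=1: | v := 0 | iter i=2: | v := 0 | iter i=3: | v := 0 | iter i=4: | v := 0 | s := 0 | iter i=-2: | s := 32 | iter i=-1: | s := 64 | iter i=0: | s := 96 | iter i=1: | s := 128 | iter i=2: | s := 160 | iter i=3: | s := 192 | result 42
3 vs 42 — the two versions disagree here.
verdict: not equivalent; witness: x=-6, y=-3, z=-2


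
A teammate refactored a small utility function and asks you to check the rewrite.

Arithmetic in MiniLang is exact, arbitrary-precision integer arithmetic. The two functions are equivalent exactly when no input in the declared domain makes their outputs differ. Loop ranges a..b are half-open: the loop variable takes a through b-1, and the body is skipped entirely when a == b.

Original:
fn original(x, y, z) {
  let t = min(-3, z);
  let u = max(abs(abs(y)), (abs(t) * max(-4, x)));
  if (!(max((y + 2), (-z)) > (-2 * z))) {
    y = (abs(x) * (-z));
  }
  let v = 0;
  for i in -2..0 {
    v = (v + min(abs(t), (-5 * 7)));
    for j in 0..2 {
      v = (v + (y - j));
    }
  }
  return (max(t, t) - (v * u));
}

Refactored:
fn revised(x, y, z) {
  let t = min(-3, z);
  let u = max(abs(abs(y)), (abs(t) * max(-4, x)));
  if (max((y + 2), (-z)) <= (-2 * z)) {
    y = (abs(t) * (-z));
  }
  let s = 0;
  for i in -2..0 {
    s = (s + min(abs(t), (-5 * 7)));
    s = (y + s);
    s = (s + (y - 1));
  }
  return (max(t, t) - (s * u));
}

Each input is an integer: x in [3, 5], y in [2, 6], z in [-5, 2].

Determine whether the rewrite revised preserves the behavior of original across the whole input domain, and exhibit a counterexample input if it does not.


These are not equivalent — on x=3, y=2, z=-5 the outputs split (175 vs -425).
original: t becomes -5; next u becomes 15; next (!(max((y + 2), (-z)) > (-2 * z))) evaluates to true; next y becomes 15; next v becomes 0; next at i=-2:; next v becomes -35; next at j=0:; next v becomes -20; next at j=1:; next v becomes -6; next at i=-1:; next v becomes -41; next at j=0:; next v becomes -26; next at j=1:; next v becomes -12; next final value 175
revised: t becomes -5; next u becomes 15; next (max((y + 2), (-z)) <= (-2 * z)) evaluates to true; next y becomes 25; next s becomes 0; next at i=-2:; next s becomes -35; next s becomes -10; next s becomes 14; next at i=-1:; next s becomes -21; next s becomes 4; next s becomes 28; next final value -425
verdict: not equivalent; witness: x=3, y=2, z=-5


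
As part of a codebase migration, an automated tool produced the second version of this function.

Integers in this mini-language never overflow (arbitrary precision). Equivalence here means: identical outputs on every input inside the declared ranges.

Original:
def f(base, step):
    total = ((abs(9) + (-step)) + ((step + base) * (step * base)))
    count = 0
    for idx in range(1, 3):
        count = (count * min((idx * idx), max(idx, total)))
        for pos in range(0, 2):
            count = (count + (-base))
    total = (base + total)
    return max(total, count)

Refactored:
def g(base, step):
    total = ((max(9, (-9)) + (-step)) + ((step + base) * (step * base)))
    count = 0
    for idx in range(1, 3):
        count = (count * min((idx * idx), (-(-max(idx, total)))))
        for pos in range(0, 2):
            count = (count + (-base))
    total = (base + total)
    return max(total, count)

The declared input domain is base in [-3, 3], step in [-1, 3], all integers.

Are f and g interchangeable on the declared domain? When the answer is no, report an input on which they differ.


Differences: min/max/abs usage differs; also constant usage differs — yet all 35 inputs agree.
verdict: equivalent


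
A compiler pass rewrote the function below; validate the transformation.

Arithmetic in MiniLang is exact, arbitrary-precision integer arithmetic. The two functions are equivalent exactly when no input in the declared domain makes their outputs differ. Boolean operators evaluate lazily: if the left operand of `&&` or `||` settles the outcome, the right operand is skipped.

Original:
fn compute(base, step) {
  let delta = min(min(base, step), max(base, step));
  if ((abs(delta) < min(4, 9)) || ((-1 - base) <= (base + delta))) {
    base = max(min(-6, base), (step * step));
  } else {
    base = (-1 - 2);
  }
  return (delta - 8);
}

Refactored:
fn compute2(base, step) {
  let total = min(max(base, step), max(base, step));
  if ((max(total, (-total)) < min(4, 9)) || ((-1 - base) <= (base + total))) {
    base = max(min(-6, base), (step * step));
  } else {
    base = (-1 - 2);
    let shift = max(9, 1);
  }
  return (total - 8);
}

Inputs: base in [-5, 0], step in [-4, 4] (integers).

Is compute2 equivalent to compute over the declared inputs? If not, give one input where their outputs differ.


Not equivalent: base=-5, step=-4 separates them (-13 vs -12).
compute: delta becomes -5; next ((abs(delta) < min(4, 9)) || ((-1 - base) <= (base + delta))) evaluates to false; next base becomes -3; next final value -13
compute2: total becomes -4; next ((max(total, (-total)) < min(4, 9)) || ((-1 - base) <= (base + total))) evaluates to false; next base becomes -3; next shift becomes 9; next final value -12
verdict: not equivalent; witness: base=-5, step=-4


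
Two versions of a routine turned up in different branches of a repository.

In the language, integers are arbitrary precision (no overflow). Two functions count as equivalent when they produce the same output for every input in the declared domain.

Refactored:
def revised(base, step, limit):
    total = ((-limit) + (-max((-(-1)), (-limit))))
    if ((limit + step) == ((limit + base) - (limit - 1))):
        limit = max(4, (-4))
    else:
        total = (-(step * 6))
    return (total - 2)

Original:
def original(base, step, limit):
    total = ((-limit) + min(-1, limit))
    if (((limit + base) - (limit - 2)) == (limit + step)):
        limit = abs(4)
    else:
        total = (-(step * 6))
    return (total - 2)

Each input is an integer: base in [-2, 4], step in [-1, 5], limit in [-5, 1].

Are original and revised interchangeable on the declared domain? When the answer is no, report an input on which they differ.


Run the pair on base=-2, step=-1, limit=0.
original: total = -1; (((limit + base) - (limit - 2)) == (limit + step)) -> false; total = 6; return 4
revised: total = -1; ((limit + step) == ((limit + base) - (limit - 1))) -> true; limit = 4; return -3
4 and -3 differ, so these are not the same function on this domain.
verdict: not equivalent; witness: base=-2, step=-1, limit=0


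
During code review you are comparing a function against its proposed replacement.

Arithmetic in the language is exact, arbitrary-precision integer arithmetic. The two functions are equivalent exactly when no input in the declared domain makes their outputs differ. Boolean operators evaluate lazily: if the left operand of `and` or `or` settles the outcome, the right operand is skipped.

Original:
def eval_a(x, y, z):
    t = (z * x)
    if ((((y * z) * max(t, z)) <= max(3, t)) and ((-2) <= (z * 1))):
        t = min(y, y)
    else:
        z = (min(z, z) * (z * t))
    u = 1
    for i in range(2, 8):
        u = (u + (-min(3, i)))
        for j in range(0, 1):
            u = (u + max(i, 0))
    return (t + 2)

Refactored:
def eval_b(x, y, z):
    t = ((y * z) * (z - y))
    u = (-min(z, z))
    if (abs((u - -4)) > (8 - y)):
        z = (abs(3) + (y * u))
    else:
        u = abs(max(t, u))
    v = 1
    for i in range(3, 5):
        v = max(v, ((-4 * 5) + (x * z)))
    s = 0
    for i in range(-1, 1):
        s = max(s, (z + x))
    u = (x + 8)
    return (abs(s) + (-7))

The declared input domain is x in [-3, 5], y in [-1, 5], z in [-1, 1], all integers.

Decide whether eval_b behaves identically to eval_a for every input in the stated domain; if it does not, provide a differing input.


Run the pair on x=-3, y=-1, z=-1.
eval_a: t = 3; ((((y * z) * max(t, z)) <= max(3, t)) and ((-2) <= (z * 1))) -> true; t = -1; u = 1; [i=2]; u = -1; [j=0]; u = 1; [i=3]; u = -2; [j=0]; u = 1; [i=4]; u = -2; [j=0]; u = 2; [i=5]; u = -1; [j=0]; u = 4; [i=6]; u = 1; [j=0]; u = 7; [i=7]; u = 4; [j=0]; u = 11; return 1
eval_b: t = 0; u = 1; (abs((u - -4)) > (8 - y)) -> false; u = 1; v = 1; [i=3]; v = 1; [i=4]; v = 1; s = 0; [i=-1]; s = 0; [i=0]; s = 0; u = 5; return -7
1 != -7, so the rewrite changes behavior.
verdict: not equivalent; witness: x=-3, y=-1, z=-1


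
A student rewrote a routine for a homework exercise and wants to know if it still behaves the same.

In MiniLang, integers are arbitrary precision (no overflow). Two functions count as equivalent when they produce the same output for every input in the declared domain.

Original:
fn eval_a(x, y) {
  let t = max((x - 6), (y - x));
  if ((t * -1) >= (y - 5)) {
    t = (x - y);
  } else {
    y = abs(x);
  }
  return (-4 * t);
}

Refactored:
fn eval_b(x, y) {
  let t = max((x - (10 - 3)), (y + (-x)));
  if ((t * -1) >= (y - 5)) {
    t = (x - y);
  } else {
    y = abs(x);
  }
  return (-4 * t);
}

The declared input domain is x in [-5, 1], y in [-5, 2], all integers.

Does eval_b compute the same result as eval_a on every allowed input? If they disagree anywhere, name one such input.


Equivalent. Whatever the rewrite altered, no input in the stated domain can expose a difference.
An exhaustive pass over the 56 declared inputs shows identical outputs.
Spot check at x=-3, y=-3 — eval_a: t becomes 0; next ((t * -1) >= (y - 5)) evaluates to true; next t becomes 0; next final value 0. eval_b: t becomes 0; next ((t * -1) >= (y - 5)) evaluates to true; next t becomes 0; next final value 0. Both give 0.
verdict: equivalent


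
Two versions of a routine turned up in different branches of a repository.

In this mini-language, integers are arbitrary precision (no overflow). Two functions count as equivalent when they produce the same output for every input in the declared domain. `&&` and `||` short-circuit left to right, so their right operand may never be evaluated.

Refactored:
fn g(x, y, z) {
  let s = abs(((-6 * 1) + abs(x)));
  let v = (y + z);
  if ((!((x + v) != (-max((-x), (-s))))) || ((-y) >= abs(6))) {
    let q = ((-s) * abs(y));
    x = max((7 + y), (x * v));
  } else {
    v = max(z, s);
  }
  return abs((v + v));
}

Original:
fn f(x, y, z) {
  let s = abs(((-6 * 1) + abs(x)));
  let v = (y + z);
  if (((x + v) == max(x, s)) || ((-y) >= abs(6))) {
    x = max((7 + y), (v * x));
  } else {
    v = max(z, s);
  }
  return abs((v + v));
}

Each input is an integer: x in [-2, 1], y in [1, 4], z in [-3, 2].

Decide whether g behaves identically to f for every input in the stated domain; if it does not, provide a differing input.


Consider the input x=-2, y=1, z=-1.
f: s becomes 4; next v becomes 0; next (((x + v) == max(x, s)) || ((-y) >= abs(6))) evaluates to false; next v becomes 4; next final value 8
g: s becomes 4; next v becomes 0; next ((!((x + v) != (-max((-x), (-s))))) || ((-y) >= abs(6))) evaluates to true; next q becomes -4; next x becomes 8; next final value 0
8 and 0 differ, so these are not the same function on this domain.
verdict: not equivalent; witness: x=-2, y=1, z=-1


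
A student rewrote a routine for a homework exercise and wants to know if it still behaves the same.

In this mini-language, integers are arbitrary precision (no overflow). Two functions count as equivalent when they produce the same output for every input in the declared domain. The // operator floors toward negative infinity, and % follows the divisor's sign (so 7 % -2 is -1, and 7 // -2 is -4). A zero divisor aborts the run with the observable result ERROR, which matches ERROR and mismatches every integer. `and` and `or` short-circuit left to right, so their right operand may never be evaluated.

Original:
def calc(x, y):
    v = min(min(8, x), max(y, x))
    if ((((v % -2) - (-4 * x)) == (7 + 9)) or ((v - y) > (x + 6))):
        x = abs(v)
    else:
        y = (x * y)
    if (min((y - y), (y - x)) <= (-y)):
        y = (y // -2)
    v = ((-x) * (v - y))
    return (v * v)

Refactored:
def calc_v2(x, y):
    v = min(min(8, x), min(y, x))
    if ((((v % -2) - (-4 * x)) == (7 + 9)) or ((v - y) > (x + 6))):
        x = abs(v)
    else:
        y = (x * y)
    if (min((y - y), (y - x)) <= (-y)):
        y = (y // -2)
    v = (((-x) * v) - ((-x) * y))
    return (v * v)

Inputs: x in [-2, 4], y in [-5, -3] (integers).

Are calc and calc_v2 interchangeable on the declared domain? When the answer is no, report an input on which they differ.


Run the pair on x=-2, y=-5.
calc: v := -2 | ((((v % -2) - (-4 * x)) == (7 + 9)) or ((v - y) > (x + 6))): false | y := 10 | (min((y - y), (y - x)) <= (-y)): false | v := -24 | result 576
calc_v2: v := -5 | ((((v % -2) - (-4 * x)) == (7 + 9)) or ((v - y) > (x + 6))): false | y := 10 | (min((y - y), (y - x)) <= (-y)): false | v := -30 | result 900
576 != 900, so the rewrite changes behavior.
verdict: not equivalent; witness: x=-2, y=-5


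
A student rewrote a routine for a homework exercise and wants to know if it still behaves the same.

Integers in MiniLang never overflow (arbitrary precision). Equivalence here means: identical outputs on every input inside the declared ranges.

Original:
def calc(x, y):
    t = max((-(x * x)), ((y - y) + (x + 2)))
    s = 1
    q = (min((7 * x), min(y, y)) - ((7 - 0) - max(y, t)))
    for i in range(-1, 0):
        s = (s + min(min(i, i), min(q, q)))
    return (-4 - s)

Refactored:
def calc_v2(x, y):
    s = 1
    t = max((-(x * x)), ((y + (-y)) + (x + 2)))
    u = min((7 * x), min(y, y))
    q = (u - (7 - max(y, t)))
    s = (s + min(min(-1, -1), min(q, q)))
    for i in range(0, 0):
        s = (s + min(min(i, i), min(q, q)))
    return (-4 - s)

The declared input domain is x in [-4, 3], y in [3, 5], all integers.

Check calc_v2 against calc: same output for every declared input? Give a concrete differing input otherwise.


Although constant usage differs, and min/max/abs usage differs, and arithmetic usage differs, and statement counts differ, and local variable names differ, and loop structure differs, 24/24 inputs agree.
verdict: equivalent


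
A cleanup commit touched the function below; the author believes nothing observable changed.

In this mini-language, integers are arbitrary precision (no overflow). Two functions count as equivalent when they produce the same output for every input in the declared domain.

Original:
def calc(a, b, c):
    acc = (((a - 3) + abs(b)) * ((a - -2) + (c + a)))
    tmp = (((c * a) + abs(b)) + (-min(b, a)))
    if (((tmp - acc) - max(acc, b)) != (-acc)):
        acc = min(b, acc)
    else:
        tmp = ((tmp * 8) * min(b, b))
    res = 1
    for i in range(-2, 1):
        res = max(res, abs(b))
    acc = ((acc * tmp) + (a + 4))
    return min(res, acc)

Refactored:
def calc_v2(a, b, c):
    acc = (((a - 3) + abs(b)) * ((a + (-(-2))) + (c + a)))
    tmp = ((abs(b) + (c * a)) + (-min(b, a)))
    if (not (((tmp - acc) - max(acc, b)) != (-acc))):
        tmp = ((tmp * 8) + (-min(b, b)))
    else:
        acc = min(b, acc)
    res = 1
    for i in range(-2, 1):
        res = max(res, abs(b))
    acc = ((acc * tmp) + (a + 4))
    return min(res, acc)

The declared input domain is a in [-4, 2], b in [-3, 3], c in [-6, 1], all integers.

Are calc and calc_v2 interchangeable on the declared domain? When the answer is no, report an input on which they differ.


Take a=-1, b=-2, c=-4.
calc: acc := 8 | tmp := 8 | (((tmp - acc) - max(acc, b)) != (-acc)): false | tmp := -128 | res := 1 | iter i=-2: | res := 2 | iter i=-1: | res := 2 | iter i=0: | res := 2 | acc := -1021 | result -1021
calc_v2: acc := 8 | tmp := 8 | (not (((tmp - acc) - max(acc, b)) != (-acc))): true | tmp := 66 | res := 1 | iter i=-2: | res := 2 | iter i=-1: | res := 2 | iter i=0: | res := 2 | acc := 531 | result 2
-1021 != 2, so the rewrite changes behavior.
verdict: not equivalent; witness: a=-1, b=-2, c=-4


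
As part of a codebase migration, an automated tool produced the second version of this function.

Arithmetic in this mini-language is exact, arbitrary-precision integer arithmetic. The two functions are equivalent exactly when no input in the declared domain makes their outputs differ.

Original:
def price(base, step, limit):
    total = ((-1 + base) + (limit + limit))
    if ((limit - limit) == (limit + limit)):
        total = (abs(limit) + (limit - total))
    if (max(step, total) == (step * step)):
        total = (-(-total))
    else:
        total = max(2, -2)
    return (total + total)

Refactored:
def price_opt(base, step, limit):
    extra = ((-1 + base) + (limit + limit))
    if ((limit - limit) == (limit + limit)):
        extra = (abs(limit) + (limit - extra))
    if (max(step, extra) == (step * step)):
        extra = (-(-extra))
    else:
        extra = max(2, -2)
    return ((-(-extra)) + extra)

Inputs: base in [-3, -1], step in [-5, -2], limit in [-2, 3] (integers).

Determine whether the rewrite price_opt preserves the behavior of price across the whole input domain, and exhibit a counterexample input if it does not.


Side by side, the visible changes include: local variable names differ.
Spot check at base=-1, step=-4, limit=0 — price: total := -2 | ((limit - limit) == (limit + limit)): true | total := 2 | (max(step, total) == (step * step)): false | total := 2 | result 4. price_opt: extra := -2 | ((limit - limit) == (limit + limit)): true | extra := 2 | (max(step, extra) == (step * step)): false | extra := 2 | result 4. Both give 4.
Across all 72 domain points the two functions coincide.
verdict: equivalent


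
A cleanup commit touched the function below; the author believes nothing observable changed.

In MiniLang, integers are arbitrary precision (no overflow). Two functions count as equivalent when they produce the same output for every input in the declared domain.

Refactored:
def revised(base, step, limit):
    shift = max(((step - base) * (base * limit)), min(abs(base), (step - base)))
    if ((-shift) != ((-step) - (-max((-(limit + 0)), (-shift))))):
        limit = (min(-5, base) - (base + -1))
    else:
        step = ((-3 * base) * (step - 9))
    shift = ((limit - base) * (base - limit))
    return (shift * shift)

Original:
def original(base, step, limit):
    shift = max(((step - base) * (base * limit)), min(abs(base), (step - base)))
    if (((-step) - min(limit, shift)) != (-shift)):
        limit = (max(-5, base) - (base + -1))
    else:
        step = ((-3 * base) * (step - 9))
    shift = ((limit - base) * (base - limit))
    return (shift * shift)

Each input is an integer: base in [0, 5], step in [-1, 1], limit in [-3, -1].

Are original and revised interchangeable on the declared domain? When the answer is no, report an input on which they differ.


Not equivalent: base=0, step=-1, limit=-3 separates them (1 vs 256).
original: shift=0, then (((-step) - min(limit, shift)) != (-shift)) is true, then limit=1, then shift=-1, then returns 1
revised: shift=0, then ((-shift) != ((-step) - (-max((-(limit + 0)), (-shift))))) is true, then limit=-4, then shift=-16, then returns 256
verdict: not equivalent; witness: base=0, step=-1, limit=-3


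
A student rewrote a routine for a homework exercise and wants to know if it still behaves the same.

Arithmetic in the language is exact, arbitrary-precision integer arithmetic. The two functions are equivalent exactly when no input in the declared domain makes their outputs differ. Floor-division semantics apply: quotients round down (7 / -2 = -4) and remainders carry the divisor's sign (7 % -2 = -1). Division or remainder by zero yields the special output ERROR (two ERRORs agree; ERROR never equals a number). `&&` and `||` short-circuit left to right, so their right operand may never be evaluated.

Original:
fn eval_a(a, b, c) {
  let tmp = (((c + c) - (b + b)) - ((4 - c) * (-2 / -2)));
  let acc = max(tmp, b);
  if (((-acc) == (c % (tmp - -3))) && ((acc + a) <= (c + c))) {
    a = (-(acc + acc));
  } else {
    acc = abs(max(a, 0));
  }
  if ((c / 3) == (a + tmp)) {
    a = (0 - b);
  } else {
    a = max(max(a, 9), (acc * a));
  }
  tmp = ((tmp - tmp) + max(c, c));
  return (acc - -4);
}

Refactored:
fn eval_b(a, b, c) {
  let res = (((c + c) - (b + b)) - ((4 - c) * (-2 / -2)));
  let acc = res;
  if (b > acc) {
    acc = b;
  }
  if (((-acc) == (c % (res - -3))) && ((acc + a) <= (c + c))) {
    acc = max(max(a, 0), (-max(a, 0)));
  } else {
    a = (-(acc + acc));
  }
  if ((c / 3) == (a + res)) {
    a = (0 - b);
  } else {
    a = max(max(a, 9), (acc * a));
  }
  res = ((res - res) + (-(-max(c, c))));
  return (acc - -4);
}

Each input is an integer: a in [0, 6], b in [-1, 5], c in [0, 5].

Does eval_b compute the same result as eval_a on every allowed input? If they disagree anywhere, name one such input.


The rewrite breaks on a=0, b=-1, c=0, where the results are 4 and 3.
eval_a: tmp = -2; acc = -1; (((-acc) == (c % (tmp - -3))) && ((acc + a) <= (c + c))) -> false; acc = 0; ((c / 3) == (a + tmp)) -> false; a = 9; tmp = 0; return 4
eval_b: res = -2; acc = -2; (b > acc) -> true; acc = -1; (((-acc) == (c % (res - -3))) && ((acc + a) <= (c + c))) -> false; a = 2; ((c / 3) == (a + res)) -> true; a = 1; res = 0; return 3
verdict: not equivalent; witness: a=0, b=-1, c=0


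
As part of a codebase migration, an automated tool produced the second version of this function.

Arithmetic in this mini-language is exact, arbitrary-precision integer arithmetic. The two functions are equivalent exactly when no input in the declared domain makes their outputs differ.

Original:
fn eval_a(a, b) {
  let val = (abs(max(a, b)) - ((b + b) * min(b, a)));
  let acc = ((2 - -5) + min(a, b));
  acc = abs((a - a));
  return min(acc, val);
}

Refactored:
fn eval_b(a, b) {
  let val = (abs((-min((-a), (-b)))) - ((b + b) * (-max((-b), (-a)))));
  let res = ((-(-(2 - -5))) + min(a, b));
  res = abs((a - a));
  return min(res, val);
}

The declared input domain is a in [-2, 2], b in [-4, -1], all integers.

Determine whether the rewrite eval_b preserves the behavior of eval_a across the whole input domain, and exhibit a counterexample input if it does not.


Comparing the listings, the differences include: local variable names differ.
One worked example (a=2, b=-3) — eval_a: val = -16; acc = 4; acc = 0; return -16; eval_b: val = -16; res = 4; res = 0; return -16; agreement on -16.
Across all 20 domain points the two functions coincide.
verdict: equivalent


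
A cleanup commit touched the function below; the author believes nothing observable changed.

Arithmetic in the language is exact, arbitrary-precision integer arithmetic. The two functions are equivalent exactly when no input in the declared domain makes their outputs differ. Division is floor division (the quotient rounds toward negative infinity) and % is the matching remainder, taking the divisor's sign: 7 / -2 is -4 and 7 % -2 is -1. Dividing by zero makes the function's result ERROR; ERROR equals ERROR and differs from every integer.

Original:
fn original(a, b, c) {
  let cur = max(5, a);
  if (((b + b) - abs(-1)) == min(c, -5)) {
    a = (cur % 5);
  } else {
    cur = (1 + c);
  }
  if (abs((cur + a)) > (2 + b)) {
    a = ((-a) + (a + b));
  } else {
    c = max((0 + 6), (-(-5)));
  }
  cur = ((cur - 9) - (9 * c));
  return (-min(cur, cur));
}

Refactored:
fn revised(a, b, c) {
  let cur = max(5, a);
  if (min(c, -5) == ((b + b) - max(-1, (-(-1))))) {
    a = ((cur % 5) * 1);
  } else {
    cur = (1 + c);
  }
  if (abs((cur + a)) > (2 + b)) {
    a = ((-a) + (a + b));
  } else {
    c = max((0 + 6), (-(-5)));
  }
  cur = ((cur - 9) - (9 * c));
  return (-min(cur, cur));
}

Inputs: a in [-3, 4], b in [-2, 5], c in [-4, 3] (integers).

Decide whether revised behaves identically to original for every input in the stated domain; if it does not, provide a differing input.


The two are interchangeable: constant usage differs; and min/max/abs usage differs; and arithmetic usage differs, and every declared input agrees.
As a probe, take a=0, b=2, c=-1: original runs cur := 5 | (((b + b) - abs(-1)) == min(c, -5)): false | cur := 0 | (abs((cur + a)) > (2 + b)): false | c := 6 | cur := -63 | result 63; revised runs cur := 5 | (min(c, -5) == ((b + b) - max(-1, (-(-1))))): false | cur := 0 | (abs((cur + a)) > (2 + b)): false | c := 6 | cur := -63 | result 63; both end at 63.
Every one of the 512 inputs gives matching results.
verdict: equivalent


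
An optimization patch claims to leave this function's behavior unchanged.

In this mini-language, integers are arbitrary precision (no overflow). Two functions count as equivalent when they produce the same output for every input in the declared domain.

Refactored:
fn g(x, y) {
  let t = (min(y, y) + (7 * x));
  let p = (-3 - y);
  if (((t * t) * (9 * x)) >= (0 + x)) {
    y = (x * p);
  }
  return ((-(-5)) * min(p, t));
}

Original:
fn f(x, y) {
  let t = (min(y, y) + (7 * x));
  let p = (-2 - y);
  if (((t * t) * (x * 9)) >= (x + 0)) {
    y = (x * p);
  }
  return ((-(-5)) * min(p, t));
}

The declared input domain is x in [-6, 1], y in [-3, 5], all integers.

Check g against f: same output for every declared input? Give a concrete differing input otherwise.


Run the pair on x=-1, y=3.
f: t := -4 | p := -5 | (((t * t) * (x * 9)) >= (x + 0)): false | result -25
g: t := -4 | p := -6 | (((t * t) * (9 * x)) >= (0 + x)): false | result -30
-25 and -30 differ, so these are not the same function on this domain.
verdict: not equivalent; witness: x=-1, y=3
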